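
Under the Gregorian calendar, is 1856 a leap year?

Yes

1856 is a leap year.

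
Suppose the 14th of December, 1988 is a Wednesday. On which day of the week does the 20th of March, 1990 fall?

December 1988: 31 − 14 = 17 days remain.
Then 14 full months totalling 424 days.
March 1–20, 1990: 20 days.
Total: 17 + 424 + 20 = 461 days.
461 mod 7 = 6, so 6 days after Wednesday is Tuesday.

Tuesday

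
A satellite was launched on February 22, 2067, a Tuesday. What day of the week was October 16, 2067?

Sunday

February 2067: 28 − 22 = 6 days remain (2067 is not a leap year, so February has 28 days).
Then March (31), April (30), May (31), June (30), July (31), August (31), September (30): 31 + 30 + 31 + 30 + 31 + 31 + 30 = 214 days.
October 1–16, 2067: 16 days.
Total: 6 + 214 + 16 = 236 days.
236 mod 7 = 5, so 5 days after Tuesday is Sunday.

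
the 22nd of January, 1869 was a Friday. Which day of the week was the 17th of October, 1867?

Thursday

Count forward from the earlier date (October 17, 1867) to the later (January 22, 1869):
October 1867: 31 − 17 = 14 days remain.
Then 14 full months totalling 427 days.
January 1–22, 1869: 22 days.
Total: 14 + 427 + 22 = 463 days.
463 mod 7 = 1, so 1 day before Friday is Thursday.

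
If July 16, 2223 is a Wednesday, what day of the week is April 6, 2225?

Day-of-year of July 16, 2223: 197.
Day-of-year of April 6, 2225: 96.
2223 has 365 days, so 365 − 197 = 168 days remain in 2223.
Full years: 2224: 366. Sum = 366.
Total: 168 + 366 + 96 = 630 days.
630 is a multiple of 7, so April 6, 2225 falls on the same weekday: Wednesday.

Wednesday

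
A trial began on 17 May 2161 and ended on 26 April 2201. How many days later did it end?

14588

From May 17, 2161 to May 17, 2200: 39 years, of which 9 contain a Feb 29 — 30×365 + 9×366 = 14244 days.
(2200 is not a leap year (divisible by 100 but not 400).)
May 2200: 31 − 17 = 14 days remain.
Then 10 full months totalling 304 days.
April 1–26, 2201: 26 days.
Residual: 344 days.
Total: 14588 days.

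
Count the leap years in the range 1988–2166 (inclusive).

Years divisible by 4: 1988, 1992, …, 2164 — 45 in all.
Of these, 2100 is divisible by 100 but not 400, so not leap.
2000 is divisible by 400, so still leap.
Leap years: 45 − 1 = 44.

44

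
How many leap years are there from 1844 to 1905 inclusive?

Years divisible by 4: 1844, 1848, …, 1904 — 16 in all.
Of these, 1900 is divisible by 100 but not 400, so not leap.
Leap years: 16 − 1 = 15.

15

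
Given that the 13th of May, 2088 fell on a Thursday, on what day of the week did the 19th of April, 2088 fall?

Monday

Count forward from the earlier date (April 19, 2088) to the later (May 13, 2088):
April 2088: 30 − 19 = 11 days remain.
May 1–13, 2088: 13 days.
Total: 11 + 13 = 24 days.
24 mod 7 = 3, so 3 days before Thursday is Monday.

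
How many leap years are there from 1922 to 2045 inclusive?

31

Years divisible by 4: 1924, 1928, …, 2044 — 31 in all.
2000 is divisible by 400, so still leap.
No century exceptions apply. Count: 31.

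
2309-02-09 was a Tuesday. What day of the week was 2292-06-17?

Friday

Count forward from the earlier date (June 17, 2292) to the later (February 9, 2309):
From June 17, 2292 to June 17, 2308: 16 years, of which 3 contain a Feb 29 — 13×365 + 3×366 = 5843 days.
(2300 is not a leap year (divisible by 100 but not 400).)
June 2308: 30 − 17 = 13 days remain.
Then July (31), August (31), September (30), October (31), November (30), December (31), January (31): 31 + 31 + 30 + 31 + 30 + 31 + 31 = 215 days.
February 1–9, 2309: 9 days (2309 is not a leap year).
Residual: 237 days.
Total: 6080 days.
6080 mod 7 = 4, so 4 days before Tuesday is Friday.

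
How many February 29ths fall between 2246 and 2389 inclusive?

Years divisible by 4: 2248, 2252, …, 2388 — 36 in all.
Of these, 2300 is divisible by 100 but not 400, so not leap.
Leap years: 36 − 1 = 35.

35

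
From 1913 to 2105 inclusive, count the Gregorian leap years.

Years divisible by 4: 1916, 1920, …, 2104 — 48 in all.
Of these, 2100 is divisible by 100 but not 400, so not leap.
2000 is divisible by 400, so still leap.
Leap years: 48 − 1 = 47.

47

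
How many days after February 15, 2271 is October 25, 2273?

February 15, 2271 → February 15, 2272: 365 days.
February 15, 2272 → February 15, 2273: 366 days (2272 is a leap year).
February 2273: 28 − 15 = 13 days remain (2273 is not a leap year, so February has 28 days).
Then March (31), April (30), May (31), June (30), July (31), August (31), September (30): 31 + 30 + 31 + 30 + 31 + 31 + 30 = 214 days.
October 1–25, 2273: 25 days.
Residual: 252 days.
Total: 983 days.

983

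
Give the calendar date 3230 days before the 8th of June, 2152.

the 5th of August, 2143

Count 3230 days before June 8, 2152:
From August 5, 2143 to August 5, 2151: 8 years, of which 2 contain a Feb 29 — 6×365 + 2×366 = 2922 days.
August 2151: 31 − 5 = 26 days remain.
Then 9 full months totalling 274 days.
June 1–8, 2152: 8 days.
Residual: 308 days.
Total: 3230 days.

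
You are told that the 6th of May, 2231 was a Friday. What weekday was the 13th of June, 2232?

Day-of-year of May 6, 2231: 126.
Day-of-year of June 13, 2232: 165.
2231 has 365 days, so 365 − 126 = 239 days remain in 2231.
Total: 239 + 165 = 404 days.
404 mod 7 = 5, so 5 days after Friday is Wednesday.

Wednesday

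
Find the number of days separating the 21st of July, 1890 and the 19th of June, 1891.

July 1890: 31 − 21 = 10 days remain.
Then 10 full months totalling 304 days.
June 1–19, 1891: 19 days.
Residual: 333 days.
Total: 333 days.

333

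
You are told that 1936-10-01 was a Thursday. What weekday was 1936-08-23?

Count forward from the earlier date (August 23, 1936) to the later (October 1, 1936):
August 1936: 31 − 23 = 8 days remain.
Then September (30): 30 days.
October 1, 1936: 1 day.
Total: 8 + 30 + 1 = 39 days.
39 mod 7 = 4, so 4 days before Thursday is Sunday.

Sunday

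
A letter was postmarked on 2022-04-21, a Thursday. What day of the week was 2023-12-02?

April 2022: 30 − 21 = 9 days remain.
Then 19 full months totalling 579 days.
December 1–2, 2023: 2 days.
Total: 9 + 579 + 2 = 590 days.
590 mod 7 = 2, so 2 days after Thursday is Saturday.

Saturday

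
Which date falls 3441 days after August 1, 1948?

January 2, 1958

Count 3441 days after August 1, 1948:
Day-of-year of August 1, 1948: 214.
Day-of-year of January 2, 1958: 2.
1948 has 366 days, so 366 − 214 = 152 days remain in 1948.
Full years 1949–1957: 7 common + 2 leap = 7×365 + 2×366 = 3287 days.
Total: 152 + 3287 + 2 = 3441 days.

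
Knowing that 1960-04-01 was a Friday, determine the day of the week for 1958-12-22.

Count forward from the earlier date (December 22, 1958) to the later (April 1, 1960):
December 1958: 31 − 22 = 9 days remain.
Then 15 full months totalling 456 days.
April 1, 1960: 1 day.
Total: 9 + 456 + 1 = 466 days.
466 mod 7 = 4, so 4 days before Friday is Monday.

Monday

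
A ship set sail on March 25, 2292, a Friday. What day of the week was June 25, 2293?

Sunday

March 2292: 31 − 25 = 6 days remain.
Then 14 full months totalling 426 days.
June 1–25, 2293: 25 days.
Total: 6 + 426 + 25 = 457 days.
457 mod 7 = 2, so 2 days after Friday is Sunday.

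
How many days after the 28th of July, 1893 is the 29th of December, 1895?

Day-of-year of July 28, 1893: 209.
Day-of-year of December 29, 1895: 363.
1893 has 365 days, so 365 − 209 = 156 days remain in 1893.
Full years: 1894: 365. Sum = 365.
Total: 156 + 365 + 363 = 884 days.

884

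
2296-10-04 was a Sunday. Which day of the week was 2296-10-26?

Within October 2296: 26 − 4 = 22 days.
22 mod 7 = 1, so 1 day after Sunday is Monday.

Monday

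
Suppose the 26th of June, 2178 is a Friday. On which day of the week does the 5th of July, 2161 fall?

Count forward from the earlier date (July 5, 2161) to the later (June 26, 2178):
From July 5, 2161 to July 5, 2177: 16 years, of which 4 contain a Feb 29 — 12×365 + 4×366 = 5844 days.
July 2177: 31 − 5 = 26 days remain.
Then 10 full months totalling 304 days.
June 1–26, 2178: 26 days.
Residual: 356 days.
Total: 6200 days.
6200 mod 7 = 5, so 5 days before Friday is Sunday.

Sunday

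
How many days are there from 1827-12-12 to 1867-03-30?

14353

Day-of-year of December 12, 1827: 346.
Day-of-year of March 30, 1867: 89.
1827 has 365 days, so 365 − 346 = 19 days remain in 1827.
Full years 1828–1866: 29 common + 10 leap = 29×365 + 10×366 = 14245 days.
Total: 19 + 14245 + 89 = 14353 days.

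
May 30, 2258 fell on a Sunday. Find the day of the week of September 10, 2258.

Friday

May 2258: 31 − 30 = 1 day remains.
Then June (30), July (31), August (31): 30 + 31 + 31 = 92 days.
September 1–10, 2258: 10 days.
Total: 1 + 92 + 10 = 103 days.
103 mod 7 = 5, so 5 days after Sunday is Friday.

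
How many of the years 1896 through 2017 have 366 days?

Years divisible by 4: 1896, 1900, …, 2016 — 31 in all.
Of these, 1900 is divisible by 100 but not 400, so not leap.
2000 is divisible by 400, so still leap.
Leap years: 31 − 1 = 30.

30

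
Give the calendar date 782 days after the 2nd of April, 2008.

the 24th of May, 2010

Count 782 days after April 2, 2008:
April 2008: 30 − 2 = 28 days remain.
Then 24 full months totalling 730 days.
May 1–24, 2010: 24 days.
Total: 28 + 730 + 24 = 782 days.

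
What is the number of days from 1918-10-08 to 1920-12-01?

Day-of-year of October 8, 1918: 281.
Day-of-year of December 1, 1920: 336.
1918 has 365 days, so 365 − 281 = 84 days remain in 1918.
Full years: 1919: 365. Sum = 365.
Total: 84 + 365 + 336 = 785 days.

785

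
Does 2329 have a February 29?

2329 is not a leap year.

No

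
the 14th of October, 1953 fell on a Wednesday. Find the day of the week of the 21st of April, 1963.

Sunday

From October 14, 1953 to October 14, 1962: 9 years, of which 2 contain a Feb 29 — 7×365 + 2×366 = 3287 days.
October 1962: 31 − 14 = 17 days remain.
Then November (30), December (31), January (31), February 1963 (28), March (31): 30 + 31 + 31 + 28 + 31 = 151 days.
April 1–21, 1963: 21 days.
Residual: 189 days.
Total: 3476 days.
3476 mod 7 = 4, so 4 days after Wednesday is Sunday.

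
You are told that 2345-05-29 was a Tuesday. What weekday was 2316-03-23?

Count forward from the earlier date (March 23, 2316) to the later (May 29, 2345):
Day-of-year of March 23, 2316: 83.
Day-of-year of May 29, 2345: 149.
2316 has 366 days, so 366 − 83 = 283 days remain in 2316.
Full years 2317–2344: 21 common + 7 leap = 21×365 + 7×366 = 10227 days.
Total: 283 + 10227 + 149 = 10659 days.
10659 mod 7 = 5, so 5 days before Tuesday is Thursday.

Thursday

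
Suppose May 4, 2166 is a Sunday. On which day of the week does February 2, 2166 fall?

Sunday

Count forward from the earlier date (February 2, 2166) to the later (May 4, 2166):
February 2166: 28 − 2 = 26 days remain (2166 is not a leap year, so February has 28 days).
Then March (31), April (30): 31 + 30 = 61 days.
May 1–4, 2166: 4 days.
Total: 26 + 61 + 4 = 91 days.
91 is a multiple of 7, so February 2, 2166 falls on the same weekday: Sunday.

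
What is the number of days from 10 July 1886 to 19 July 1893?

2566

Day-of-year of July 10, 1886: 191.
Day-of-year of July 19, 1893: 200.
1886 has 365 days, so 365 − 191 = 174 days remain in 1886.
Full years: 1887: 365; 1888: 366; 1889: 365; 1890: 365; 1891: 365; 1892: 366. Sum = 2192.
Total: 174 + 2192 + 200 = 2566 days.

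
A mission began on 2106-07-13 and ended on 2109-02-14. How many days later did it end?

947

Day-of-year of July 13, 2106: 194.
Day-of-year of February 14, 2109: 45.
2106 has 365 days, so 365 − 194 = 171 days remain in 2106.
Full years: 2107: 365; 2108: 366. Sum = 731.
Total: 171 + 731 + 45 = 947 days.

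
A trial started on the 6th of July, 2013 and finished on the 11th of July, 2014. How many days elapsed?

370

Day-of-year of July 6, 2013: 187.
Day-of-year of July 11, 2014: 192.
2013 has 365 days, so 365 − 187 = 178 days remain in 2013.
Total: 178 + 192 = 370 days.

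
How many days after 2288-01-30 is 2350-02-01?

22647

Day-of-year of January 30, 2288: 30.
Day-of-year of February 1, 2350: 32.
2288 has 366 days, so 366 − 30 = 336 days remain in 2288.
Full years 2289–2349: 47 common + 14 leap = 47×365 + 14×366 = 22279 days.
Total: 336 + 22279 + 32 = 22647 days.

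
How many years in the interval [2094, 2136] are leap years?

10

Years divisible by 4 in [2094, 2136]: 2096, 2100, 2104, 2108, 2112, 2116, 2120, 2124, 2128, 2132, 2136.
Of these, 2100 is divisible by 100 but not 400, so not leap.
Leap years: 11 − 1 = 10.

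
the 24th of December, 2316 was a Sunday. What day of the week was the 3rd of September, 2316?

Sunday

Count forward from the earlier date (September 3, 2316) to the later (December 24, 2316):
September 2316: 30 − 3 = 27 days remain.
Then October (31), November (30): 31 + 30 = 61 days.
December 1–24, 2316: 24 days.
Total: 27 + 61 + 24 = 112 days.
112 is a multiple of 7, so the 3rd of September, 2316 falls on the same weekday: Sunday.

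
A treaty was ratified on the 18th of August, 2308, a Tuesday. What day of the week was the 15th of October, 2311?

Sunday

August 18, 2308 → August 18, 2309: 365 days.
August 18, 2309 → August 18, 2310: 365 days.
August 18, 2310 → August 18, 2311: 365 days.
August 2311: 31 − 18 = 13 days remain.
Then September (30): 30 days.
October 1–15, 2311: 15 days.
Residual: 58 days.
Total: 1153 days.
1153 mod 7 = 5, so 5 days after Tuesday is Sunday.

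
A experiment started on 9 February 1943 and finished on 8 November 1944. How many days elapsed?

February 9, 1943 → February 9, 1944: 365 days.
February 1944: 29 − 9 = 20 days remain (1944 is a leap year, so February has 29 days).
Then March (31), April (30), May (31), June (30), July (31), August (31), September (30), October (31): 31 + 30 + 31 + 30 + 31 + 31 + 30 + 31 = 245 days.
November 1–8, 1944: 8 days.
Residual: 273 days.
Total: 638 days.

638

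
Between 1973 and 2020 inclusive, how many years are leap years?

12

Years divisible by 4 in [1973, 2020]: 1976, 1980, 1984, 1988, 1992, 1996, 2000, 2004, 2008, 2012, 2016, 2020.
2000 is divisible by 400, so still leap.
No century exceptions apply. Count: 12.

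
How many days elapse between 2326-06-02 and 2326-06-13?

Within June 2326: 13 − 2 = 11 days.

11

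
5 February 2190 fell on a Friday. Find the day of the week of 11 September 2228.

Day-of-year of February 5, 2190: 36.
Day-of-year of September 11, 2228: 255.
2190 has 365 days, so 365 − 36 = 329 days remain in 2190.
Full years 2191–2227: 29 common + 8 leap = 29×365 + 8×366 = 13513 days.
Total: 329 + 13513 + 255 = 14097 days.
14097 mod 7 = 6, so 6 days after Friday is Thursday.

Thursday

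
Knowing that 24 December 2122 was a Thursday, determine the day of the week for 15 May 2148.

Wednesday

From December 24, 2122 to December 24, 2147: 25 years, of which 6 contain a Feb 29 — 19×365 + 6×366 = 9131 days.
December 2147: 31 − 24 = 7 days remain.
Then January (31), February 2148 (29), March (31), April (30): 31 + 29 + 31 + 30 = 121 days.
May 1–15, 2148: 15 days.
Residual: 143 days.
Total: 9274 days.
9274 mod 7 = 6, so 6 days after Thursday is Wednesday.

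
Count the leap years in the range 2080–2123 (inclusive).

Years divisible by 4 in [2080, 2123]: 2080, 2084, 2088, 2092, 2096, 2100, 2104, 2108, 2112, 2116, 2120.
Of these, 2100 is divisible by 100 but not 400, so not leap.
Leap years: 11 − 1 = 10.

10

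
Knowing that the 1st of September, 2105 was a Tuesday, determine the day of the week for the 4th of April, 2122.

From September 1, 2105 to September 1, 2121: 16 years, of which 4 contain a Feb 29 — 12×365 + 4×366 = 5844 days.
September 2121: 30 − 1 = 29 days remain.
Then October (31), November (30), December (31), January (31), February 2122 (28), March (31): 31 + 30 + 31 + 31 + 28 + 31 = 182 days.
April 1–4, 2122: 4 days.
Residual: 215 days.
Total: 6059 days.
6059 mod 7 = 4, so 4 days after Tuesday is Saturday.

Saturday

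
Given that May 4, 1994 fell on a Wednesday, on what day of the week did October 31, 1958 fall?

Count forward from the earlier date (October 31, 1958) to the later (May 4, 1994):
From October 31, 1958 to October 31, 1993: 35 years, of which 9 contain a Feb 29 — 26×365 + 9×366 = 12784 days.
October 1993: 31 − 31 = 0 days remain.
Then November (30), December (31), January (31), February 1994 (28), March (31), April (30): 30 + 31 + 31 + 28 + 31 + 30 = 181 days.
May 1–4, 1994: 4 days.
Residual: 185 days.
Total: 12969 days.
12969 mod 7 = 5, so 5 days before Wednesday is Friday.

Friday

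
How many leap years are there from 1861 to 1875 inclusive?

3

Years divisible by 4 in [1861, 1875]: 1864, 1868, 1872.
No century exceptions apply. Count: 3.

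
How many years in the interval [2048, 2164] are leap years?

Years divisible by 4: 2048, 2052, …, 2164 — 30 in all.
Of these, 2100 is divisible by 100 but not 400, so not leap.
Leap years: 30 − 1 = 29.

29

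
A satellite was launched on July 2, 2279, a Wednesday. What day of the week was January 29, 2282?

Sunday

Day-of-year of July 2, 2279: 183.
Day-of-year of January 29, 2282: 29.
2279 has 365 days, so 365 − 183 = 182 days remain in 2279.
Full years: 2280: 366; 2281: 365. Sum = 731.
Total: 182 + 731 + 29 = 942 days.
942 mod 7 = 4, so 4 days after Wednesday is Sunday.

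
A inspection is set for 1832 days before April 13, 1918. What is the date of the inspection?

April 7, 1913

Count 1832 days before April 13, 1918:
Day-of-year of April 7, 1913: 97.
Day-of-year of April 13, 1918: 103.
1913 has 365 days, so 365 − 97 = 268 days remain in 1913.
Full years: 1914: 365; 1915: 365; 1916: 366; 1917: 365. Sum = 1461.
Total: 268 + 1461 + 103 = 1832 days.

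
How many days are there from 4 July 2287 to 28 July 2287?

24

Within July 2287: 28 − 4 = 24 days.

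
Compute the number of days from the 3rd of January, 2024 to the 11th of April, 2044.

Day-of-year of January 3, 2024: 3.
Day-of-year of April 11, 2044: 102.
2024 has 366 days, so 366 − 3 = 363 days remain in 2024.
Full years 2025–2043: 15 common + 4 leap = 15×365 + 4×366 = 6939 days.
Total: 363 + 6939 + 102 = 7404 days.

7404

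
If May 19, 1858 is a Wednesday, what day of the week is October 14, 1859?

May 1858: 31 − 19 = 12 days remain.
Then 16 full months totalling 487 days.
October 1–14, 1859: 14 days.
Total: 12 + 487 + 14 = 513 days.
513 mod 7 = 2, so 2 days after Wednesday is Friday.

Friday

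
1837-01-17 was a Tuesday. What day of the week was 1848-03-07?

Day-of-year of January 17, 1837: 17.
Day-of-year of March 7, 1848: 67.
1837 has 365 days, so 365 − 17 = 348 days remain in 1837.
Full years 1838–1847: 8 common + 2 leap = 8×365 + 2×366 = 3652 days.
Total: 348 + 3652 + 67 = 4067 days.
4067 is a multiple of 7, so 1848-03-07 falls on the same weekday: Tuesday.

Tuesday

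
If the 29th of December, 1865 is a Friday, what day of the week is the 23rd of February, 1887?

Wednesday

Day-of-year of December 29, 1865: 363.
Day-of-year of February 23, 1887: 54.
1865 has 365 days, so 365 − 363 = 2 days remain in 1865.
Full years 1866–1886: 16 common + 5 leap = 16×365 + 5×366 = 7670 days.
Total: 2 + 7670 + 54 = 7726 days.
7726 mod 7 = 5, so 5 days after Friday is Wednesday.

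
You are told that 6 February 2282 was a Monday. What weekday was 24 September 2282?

Sunday

February 2282: 28 − 6 = 22 days remain (2282 is not a leap year, so February has 28 days).
Then March (31), April (30), May (31), June (30), July (31), August (31): 31 + 30 + 31 + 30 + 31 + 31 = 184 days.
September 1–24, 2282: 24 days.
Total: 22 + 184 + 24 = 230 days.
230 mod 7 = 6, so 6 days after Monday is Sunday.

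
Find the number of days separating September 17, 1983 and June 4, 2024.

14871

Day-of-year of September 17, 1983: 260.
Day-of-year of June 4, 2024: 156.
1983 has 365 days, so 365 − 260 = 105 days remain in 1983.
Full years 1984–2023: 30 common + 10 leap = 30×365 + 10×366 = 14610 days.
Total: 105 + 14610 + 156 = 14871 days.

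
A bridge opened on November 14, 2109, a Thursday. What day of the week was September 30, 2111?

Wednesday

November 14, 2109 → November 14, 2110: 365 days.
November 2110: 30 − 14 = 16 days remain.
Then 9 full months totalling 274 days.
September 1–30, 2111: 30 days.
Residual: 320 days.
Total: 685 days.
685 mod 7 = 6, so 6 days after Thursday is Wednesday.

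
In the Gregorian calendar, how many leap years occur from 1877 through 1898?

5

Years divisible by 4 in [1877, 1898]: 1880, 1884, 1888, 1892, 1896.
No century exceptions apply. Count: 5.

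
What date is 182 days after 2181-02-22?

2181-08-23

Count 182 days after February 22, 2181:
February 2181: 28 − 22 = 6 days remain (2181 is not a leap year, so February has 28 days).
Then March (31), April (30), May (31), June (30), July (31): 31 + 30 + 31 + 30 + 31 = 153 days.
August 1–23, 2181: 23 days.
Total: 6 + 153 + 23 = 182 days.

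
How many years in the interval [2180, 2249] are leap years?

17

Years divisible by 4: 2180, 2184, …, 2248 — 18 in all.
Of these, 2200 is divisible by 100 but not 400, so not leap.
Leap years: 18 − 1 = 17.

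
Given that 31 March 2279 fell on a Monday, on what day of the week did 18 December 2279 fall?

March 2279: 31 − 31 = 0 days remain.
Then April (30), May (31), June (30), July (31), August (31), September (30), October (31), November (30): 30 + 31 + 30 + 31 + 31 + 30 + 31 + 30 = 244 days.
December 1–18, 2279: 18 days.
Total: 0 + 244 + 18 = 262 days.
262 mod 7 = 3, so 3 days after Monday is Thursday.

Thursday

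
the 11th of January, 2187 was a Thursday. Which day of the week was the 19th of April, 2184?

Count forward from the earlier date (April 19, 2184) to the later (January 11, 2187):
April 19, 2184 → April 19, 2185: 365 days.
April 19, 2185 → April 19, 2186: 365 days.
April 2186: 30 − 19 = 11 days remain.
Then May (31), June (30), July (31), August (31), September (30), October (31), November (30), December (31): 31 + 30 + 31 + 31 + 30 + 31 + 30 + 31 = 245 days.
January 1–11, 2187: 11 days.
Residual: 267 days.
Total: 997 days.
997 mod 7 = 3, so 3 days before Thursday is Monday.

Monday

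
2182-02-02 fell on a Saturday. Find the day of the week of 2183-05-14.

February 2182: 28 − 2 = 26 days remain (2182 is not a leap year, so February has 28 days).
Then 14 full months totalling 426 days.
May 1–14, 2183: 14 days.
Total: 26 + 426 + 14 = 466 days.
466 mod 7 = 4, so 4 days after Saturday is Wednesday.

Wednesday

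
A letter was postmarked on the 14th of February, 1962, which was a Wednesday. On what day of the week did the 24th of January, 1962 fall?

Wednesday

Count forward from the earlier date (January 24, 1962) to the later (February 14, 1962):
January 1962: 31 − 24 = 7 days remain.
February 1–14, 1962: 14 days (1962 is not a leap year).
Total: 7 + 14 = 21 days.
21 is a multiple of 7, so the 24th of January, 1962 falls on the same weekday: Wednesday.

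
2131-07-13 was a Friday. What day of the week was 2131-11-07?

July 2131: 31 − 13 = 18 days remain.
Then August (31), September (30), October (31): 31 + 30 + 31 = 92 days.
November 1–7, 2131: 7 days.
Total: 18 + 92 + 7 = 117 days.
117 mod 7 = 5, so 5 days after Friday is Wednesday.

Wednesday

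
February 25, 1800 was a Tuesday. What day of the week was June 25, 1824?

From February 25, 1800 to February 25, 1824: 24 years, of which 5 contain a Feb 29 — 19×365 + 5×366 = 8765 days.
(1800 is not a leap year (divisible by 100 but not 400).)
February 1824: 29 − 25 = 4 days remain (1824 is a leap year, so February has 29 days).
Then March (31), April (30), May (31): 31 + 30 + 31 = 92 days.
June 1–25, 1824: 25 days.
Residual: 121 days.
Total: 8886 days.
8886 mod 7 = 3, so 3 days after Tuesday is Friday.

Friday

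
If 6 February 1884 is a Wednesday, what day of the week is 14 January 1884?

Count forward from the earlier date (January 14, 1884) to the later (February 6, 1884):
January 1884: 31 − 14 = 17 days remain.
February 1–6, 1884: 6 days (1884 is a leap year).
Total: 17 + 6 = 23 days.
23 mod 7 = 2, so 2 days before Wednesday is Monday.

Monday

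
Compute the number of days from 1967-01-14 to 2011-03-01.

16117

From January 14, 1967 to January 14, 2011: 44 years, of which 11 contain a Feb 29 — 33×365 + 11×366 = 16071 days.
(2000 is a leap year (divisible by 400).)
January 2011: 31 − 14 = 17 days remain.
Then February 2011 (28): 28 days.
March 1, 2011: 1 day.
Residual: 46 days.
Total: 16117 days.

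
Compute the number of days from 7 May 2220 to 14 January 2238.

From May 7, 2220 to May 7, 2237: 17 years, of which 4 contain a Feb 29 — 13×365 + 4×366 = 6209 days.
May 2237: 31 − 7 = 24 days remain.
Then June (30), July (31), August (31), September (30), October (31), November (30), December (31): 30 + 31 + 31 + 30 + 31 + 30 + 31 = 214 days.
January 1–14, 2238: 14 days.
Residual: 252 days.
Total: 6461 days.

6461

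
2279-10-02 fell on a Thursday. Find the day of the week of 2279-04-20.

Sunday

Count forward from the earlier date (April 20, 2279) to the later (October 2, 2279):
April 2279: 30 − 20 = 10 days remain.
Then May (31), June (30), July (31), August (31), September (30): 31 + 30 + 31 + 31 + 30 = 153 days.
October 1–2, 2279: 2 days.
Total: 10 + 153 + 2 = 165 days.
165 mod 7 = 4, so 4 days before Thursday is Sunday.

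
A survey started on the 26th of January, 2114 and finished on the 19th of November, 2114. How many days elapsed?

297

January 2114: 31 − 26 = 5 days remain.
Then 9 full months totalling 273 days.
November 1–19, 2114: 19 days.
Total: 5 + 273 + 19 = 297 days.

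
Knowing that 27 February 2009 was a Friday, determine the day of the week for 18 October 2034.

From February 27, 2009 to February 27, 2034: 25 years, of which 6 contain a Feb 29 — 19×365 + 6×366 = 9131 days.
February 2034: 28 − 27 = 1 day remains (2034 is not a leap year, so February has 28 days).
Then March (31), April (30), May (31), June (30), July (31), August (31), September (30): 31 + 30 + 31 + 30 + 31 + 31 + 30 = 214 days.
October 1–18, 2034: 18 days.
Residual: 233 days.
Total: 9364 days.
9364 mod 7 = 5, so 5 days after Friday is Wednesday.

Wednesday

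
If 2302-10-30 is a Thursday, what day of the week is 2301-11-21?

Thursday

Count forward from the earlier date (November 21, 2301) to the later (October 30, 2302):
Day-of-year of November 21, 2301: 325.
Day-of-year of October 30, 2302: 303.
2301 has 365 days, so 365 − 325 = 40 days remain in 2301.
Total: 40 + 303 = 343 days.
343 is a multiple of 7, so 2301-11-21 falls on the same weekday: Thursday.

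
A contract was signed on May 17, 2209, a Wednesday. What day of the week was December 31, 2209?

Sunday

May 2209: 31 − 17 = 14 days remain.
Then June (30), July (31), August (31), September (30), October (31), November (30): 30 + 31 + 31 + 30 + 31 + 30 = 183 days.
December 1–31, 2209: 31 days.
Total: 14 + 183 + 31 = 228 days.
228 mod 7 = 4, so 4 days after Wednesday is Sunday.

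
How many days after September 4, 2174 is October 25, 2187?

From September 4, 2174 to September 4, 2187: 13 years, of which 3 contain a Feb 29 — 10×365 + 3×366 = 4748 days.
September 2187: 30 − 4 = 26 days remain.
October 1–25, 2187: 25 days.
Residual: 51 days.
Total: 4799 days.

4799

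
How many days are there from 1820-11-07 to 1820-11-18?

Within November 1820: 18 − 7 = 11 days.

11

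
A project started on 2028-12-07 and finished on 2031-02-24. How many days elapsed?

December 7, 2028 → December 7, 2029: 365 days.
December 7, 2029 → December 7, 2030: 365 days.
December 2030: 31 − 7 = 24 days remain.
Then January (31): 31 days.
February 1–24, 2031: 24 days (2031 is not a leap year).
Residual: 79 days.
Total: 809 days.

809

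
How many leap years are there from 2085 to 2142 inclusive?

Years divisible by 4: 2088, 2092, …, 2140 — 14 in all.
Of these, 2100 is divisible by 100 but not 400, so not leap.
Leap years: 14 − 1 = 13.

13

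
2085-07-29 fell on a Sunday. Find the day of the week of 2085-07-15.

Count forward from the earlier date (July 15, 2085) to the later (July 29, 2085):
Within July 2085: 29 − 15 = 14 days.
14 is a multiple of 7, so 2085-07-15 falls on the same weekday: Sunday.

Sunday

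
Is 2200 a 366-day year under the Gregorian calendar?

No

2200 is not a leap year (divisible by 100 but not 400).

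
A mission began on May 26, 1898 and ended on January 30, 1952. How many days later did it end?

Day-of-year of May 26, 1898: 146.
Day-of-year of January 30, 1952: 30.
1898 has 365 days, so 365 − 146 = 219 days remain in 1898.
Full years 1899–1951: 41 common + 12 leap = 41×365 + 12×366 = 19357 days.
Total: 219 + 19357 + 30 = 19606 days.

19606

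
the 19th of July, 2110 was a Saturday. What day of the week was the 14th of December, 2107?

Count forward from the earlier date (December 14, 2107) to the later (July 19, 2110):
December 14, 2107 → December 14, 2108: 366 days (2108 is a leap year).
December 14, 2108 → December 14, 2109: 365 days.
December 2109: 31 − 14 = 17 days remain.
Then January (31), February 2110 (28), March (31), April (30), May (31), June (30): 31 + 28 + 31 + 30 + 31 + 30 = 181 days.
July 1–19, 2110: 19 days.
Residual: 217 days.
Total: 948 days.
948 mod 7 = 3, so 3 days before Saturday is Wednesday.

Wednesday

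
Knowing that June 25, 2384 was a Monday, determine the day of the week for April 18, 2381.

Count forward from the earlier date (April 18, 2381) to the later (June 25, 2384):
Day-of-year of April 18, 2381: 108.
Day-of-year of June 25, 2384: 177.
2381 has 365 days, so 365 − 108 = 257 days remain in 2381.
Full years: 2382: 365; 2383: 365. Sum = 730.
Total: 257 + 730 + 177 = 1164 days.
1164 mod 7 = 2, so 2 days before Monday is Saturday.

Saturday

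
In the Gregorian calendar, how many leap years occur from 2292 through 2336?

11

Years divisible by 4 in [2292, 2336]: 2292, 2296, 2300, 2304, 2308, 2312, 2316, 2320, 2324, 2328, 2332, 2336.
Of these, 2300 is divisible by 100 but not 400, so not leap.
Leap years: 12 − 1 = 11.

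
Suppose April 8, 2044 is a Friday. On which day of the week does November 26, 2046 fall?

April 2044: 30 − 8 = 22 days remain.
Then 30 full months totalling 914 days.
November 1–26, 2046: 26 days.
Total: 22 + 914 + 26 = 962 days.
962 mod 7 = 3, so 3 days after Friday is Monday.

Monday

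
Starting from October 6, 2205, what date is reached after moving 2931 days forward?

October 15, 2213

Count 2931 days after October 6, 2205:
From October 6, 2205 to October 6, 2213: 8 years, of which 2 contain a Feb 29 — 6×365 + 2×366 = 2922 days.
Within October 2213: 15 − 6 = 9 days.
Total: 2931 days.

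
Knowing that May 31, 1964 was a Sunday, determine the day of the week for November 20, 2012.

Tuesday

From May 31, 1964 to May 31, 2012: 48 years, of which 12 contain a Feb 29 — 36×365 + 12×366 = 17532 days.
(2000 is a leap year (divisible by 400).)
May 2012: 31 − 31 = 0 days remain.
Then June (30), July (31), August (31), September (30), October (31): 30 + 31 + 31 + 30 + 31 = 153 days.
November 1–20, 2012: 20 days.
Residual: 173 days.
Total: 17705 days.
17705 mod 7 = 2, so 2 days after Sunday is Tuesday.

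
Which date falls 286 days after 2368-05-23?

2369-03-05

Count 286 days after May 23, 2368:
May 2368: 31 − 23 = 8 days remain.
Then 9 full months totalling 273 days.
March 1–5, 2369: 5 days.
Residual: 286 days.
Total: 286 days.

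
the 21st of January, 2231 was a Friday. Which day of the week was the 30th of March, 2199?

Saturday

Count forward from the earlier date (March 30, 2199) to the later (January 21, 2231):
From March 30, 2199 to March 30, 2230: 31 years, of which 7 contain a Feb 29 — 24×365 + 7×366 = 11322 days.
(2200 is not a leap year (divisible by 100 but not 400).)
March 2230: 31 − 30 = 1 day remains.
Then 9 full months totalling 275 days.
January 1–21, 2231: 21 days.
Residual: 297 days.
Total: 11619 days.
11619 mod 7 = 6, so 6 days before Friday is Saturday.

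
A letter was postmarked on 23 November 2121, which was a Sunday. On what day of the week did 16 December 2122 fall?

Wednesday

Day-of-year of November 23, 2121: 327.
Day-of-year of December 16, 2122: 350.
2121 has 365 days, so 365 − 327 = 38 days remain in 2121.
Total: 38 + 350 = 388 days.
388 mod 7 = 3, so 3 days after Sunday is Wednesday.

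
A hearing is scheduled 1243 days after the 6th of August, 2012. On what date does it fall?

the 1st of January, 2016

Count 1243 days after August 6, 2012:
Day-of-year of August 6, 2012: 219.
Day-of-year of January 1, 2016: 1.
2012 has 366 days, so 366 − 219 = 147 days remain in 2012.
Full years: 2013: 365; 2014: 365; 2015: 365. Sum = 1095.
Total: 147 + 1095 + 1 = 1243 days.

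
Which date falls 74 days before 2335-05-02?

2335-02-17

Count 74 days before May 2, 2335:
February 2335: 28 − 17 = 11 days remain (2335 is not a leap year, so February has 28 days).
Then March (31), April (30): 31 + 30 = 61 days.
May 1–2, 2335: 2 days.
Total: 11 + 61 + 2 = 74 days.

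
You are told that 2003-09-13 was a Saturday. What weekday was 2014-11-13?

Thursday

Day-of-year of September 13, 2003: 256.
Day-of-year of November 13, 2014: 317.
2003 has 365 days, so 365 − 256 = 109 days remain in 2003.
Full years 2004–2013: 7 common + 3 leap = 7×365 + 3×366 = 3653 days.
Total: 109 + 3653 + 317 = 4079 days.
4079 mod 7 = 5, so 5 days after Saturday is Thursday.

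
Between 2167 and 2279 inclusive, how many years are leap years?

27

Years divisible by 4: 2168, 2172, …, 2276 — 28 in all.
Of these, 2200 is divisible by 100 but not 400, so not leap.
Leap years: 28 − 1 = 27.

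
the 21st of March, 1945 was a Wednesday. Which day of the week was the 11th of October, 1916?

Wednesday

Count forward from the earlier date (October 11, 1916) to the later (March 21, 1945):
Day-of-year of October 11, 1916: 285.
Day-of-year of March 21, 1945: 80.
1916 has 366 days, so 366 − 285 = 81 days remain in 1916.
Full years 1917–1944: 21 common + 7 leap = 21×365 + 7×366 = 10227 days.
Total: 81 + 10227 + 80 = 10388 days.
10388 is a multiple of 7, so the 11th of October, 1916 falls on the same weekday: Wednesday.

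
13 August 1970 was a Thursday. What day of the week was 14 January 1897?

Count forward from the earlier date (January 14, 1897) to the later (August 13, 1970):
From January 14, 1897 to January 14, 1970: 73 years, of which 17 contain a Feb 29 — 56×365 + 17×366 = 26662 days.
(1900 is not a leap year (divisible by 100 but not 400).)
January 1970: 31 − 14 = 17 days remain.
Then February 1970 (28), March (31), April (30), May (31), June (30), July (31): 28 + 31 + 30 + 31 + 30 + 31 = 181 days.
August 1–13, 1970: 13 days.
Residual: 211 days.
Total: 26873 days.
26873 is a multiple of 7, so 14 January 1897 falls on the same weekday: Thursday.

Thursday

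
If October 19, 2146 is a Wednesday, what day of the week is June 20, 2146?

Monday

Count forward from the earlier date (June 20, 2146) to the later (October 19, 2146):
June 2146: 30 − 20 = 10 days remain.
Then July (31), August (31), September (30): 31 + 31 + 30 = 92 days.
October 1–19, 2146: 19 days.
Total: 10 + 92 + 19 = 121 days.
121 mod 7 = 2, so 2 days before Wednesday is Monday.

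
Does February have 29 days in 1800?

1800 is not a leap year (divisible by 100 but not 400).

No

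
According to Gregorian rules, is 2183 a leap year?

No

2183 is not a leap year.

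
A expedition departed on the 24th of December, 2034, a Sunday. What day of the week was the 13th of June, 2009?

Count forward from the earlier date (June 13, 2009) to the later (December 24, 2034):
Day-of-year of June 13, 2009: 164.
Day-of-year of December 24, 2034: 358.
2009 has 365 days, so 365 − 164 = 201 days remain in 2009.
Full years 2010–2033: 18 common + 6 leap = 18×365 + 6×366 = 8766 days.
Total: 201 + 8766 + 358 = 9325 days.
9325 mod 7 = 1, so 1 day before Sunday is Saturday.

Saturday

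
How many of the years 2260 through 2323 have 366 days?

Years divisible by 4: 2260, 2264, …, 2320 — 16 in all.
Of these, 2300 is divisible by 100 but not 400, so not leap.
Leap years: 16 − 1 = 15.

15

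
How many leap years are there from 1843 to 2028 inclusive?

46

Years divisible by 4: 1844, 1848, …, 2028 — 47 in all.
Of these, 1900 is divisible by 100 but not 400, so not leap.
2000 is divisible by 400, so still leap.
Leap years: 47 − 1 = 46.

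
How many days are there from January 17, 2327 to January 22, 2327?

5

Within January 2327: 22 − 17 = 5 days.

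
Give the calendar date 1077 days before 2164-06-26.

2161-07-15

Count 1077 days before June 26, 2164:
July 15, 2161 → July 15, 2162: 365 days.
July 15, 2162 → July 15, 2163: 365 days.
July 2163: 31 − 15 = 16 days remain.
Then 10 full months totalling 305 days.
June 1–26, 2164: 26 days.
Residual: 347 days.
Total: 1077 days.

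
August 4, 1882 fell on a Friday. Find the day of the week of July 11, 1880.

Count forward from the earlier date (July 11, 1880) to the later (August 4, 1882):
July 11, 1880 → July 11, 1881: 365 days.
July 11, 1881 → July 11, 1882: 365 days.
July 1882: 31 − 11 = 20 days remain.
August 1–4, 1882: 4 days.
Residual: 24 days.
Total: 754 days.
754 mod 7 = 5, so 5 days before Friday is Sunday.

Sunday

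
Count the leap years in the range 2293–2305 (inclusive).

2

Years divisible by 4 in [2293, 2305]: 2296, 2300, 2304.
Of these, 2300 is divisible by 100 but not 400, so not leap.
Leap years: 3 − 1 = 2.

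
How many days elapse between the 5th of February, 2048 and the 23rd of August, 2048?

February 2048: 29 − 5 = 24 days remain (2048 is a leap year, so February has 29 days).
Then March (31), April (30), May (31), June (30), July (31): 31 + 30 + 31 + 30 + 31 = 153 days.
August 1–23, 2048: 23 days.
Total: 24 + 153 + 23 = 200 days.

200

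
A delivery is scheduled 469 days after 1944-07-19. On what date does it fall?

1945-10-31

Count 469 days after July 19, 1944:
July 19, 1944 → July 19, 1945: 365 days.
July 1945: 31 − 19 = 12 days remain.
Then August (31), September (30): 31 + 30 = 61 days.
October 1–31, 1945: 31 days.
Residual: 104 days.
Total: 469 days.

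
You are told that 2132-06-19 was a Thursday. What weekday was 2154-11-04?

From June 19, 2132 to June 19, 2154: 22 years, of which 5 contain a Feb 29 — 17×365 + 5×366 = 8035 days.
June 2154: 30 − 19 = 11 days remain.
Then July (31), August (31), September (30), October (31): 31 + 31 + 30 + 31 = 123 days.
November 1–4, 2154: 4 days.
Residual: 138 days.
Total: 8173 days.
8173 mod 7 = 4, so 4 days after Thursday is Monday.

Monday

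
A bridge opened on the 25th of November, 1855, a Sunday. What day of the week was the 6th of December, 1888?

Thursday

From November 25, 1855 to November 25, 1888: 33 years, of which 9 contain a Feb 29 — 24×365 + 9×366 = 12054 days.
November 1888: 30 − 25 = 5 days remain.
December 1–6, 1888: 6 days.
Residual: 11 days.
Total: 12065 days.
12065 mod 7 = 4, so 4 days after Sunday is Thursday.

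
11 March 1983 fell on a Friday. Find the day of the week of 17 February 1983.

Count forward from the earlier date (February 17, 1983) to the later (March 11, 1983):
February 1983: 28 − 17 = 11 days remain (1983 is not a leap year, so February has 28 days).
March 1–11, 1983: 11 days.
Total: 11 + 11 = 22 days.
22 mod 7 = 1, so 1 day before Friday is Thursday.

Thursday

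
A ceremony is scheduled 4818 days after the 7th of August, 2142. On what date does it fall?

the 16th of October, 2155

Count 4818 days after August 7, 2142:
Day-of-year of August 7, 2142: 219.
Day-of-year of October 16, 2155: 289.
2142 has 365 days, so 365 − 219 = 146 days remain in 2142.
Full years 2143–2154: 9 common + 3 leap = 9×365 + 3×366 = 4383 days.
Total: 146 + 4383 + 289 = 4818 days.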